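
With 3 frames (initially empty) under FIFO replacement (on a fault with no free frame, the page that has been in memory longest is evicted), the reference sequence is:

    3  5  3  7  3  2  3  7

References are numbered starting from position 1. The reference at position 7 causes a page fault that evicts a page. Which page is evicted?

pos 1: 3: miss, frames [3]
pos 2: 5: miss, frames [3, 5]
pos 3: 3: hit
pos 4: 7: miss, frames [3, 5, 7]
pos 5: 3: hit
pos 6: 2: miss, evict 3, frames [5, 7, 2]
pos 7: 3: miss, evict 5, frames [7, 2, 3]
At position 7, page 5 is evicted.

5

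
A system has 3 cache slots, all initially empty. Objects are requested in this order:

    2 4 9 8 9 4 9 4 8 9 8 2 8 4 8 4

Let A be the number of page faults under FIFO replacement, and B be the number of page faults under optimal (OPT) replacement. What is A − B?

Under FIFO: F F F F . . . . . . . F . F . . → 6 faults.
Under OPT: F F F F . . . . . . . F . . . . → 5 faults.
A − B = 6 − 5 = 1.

1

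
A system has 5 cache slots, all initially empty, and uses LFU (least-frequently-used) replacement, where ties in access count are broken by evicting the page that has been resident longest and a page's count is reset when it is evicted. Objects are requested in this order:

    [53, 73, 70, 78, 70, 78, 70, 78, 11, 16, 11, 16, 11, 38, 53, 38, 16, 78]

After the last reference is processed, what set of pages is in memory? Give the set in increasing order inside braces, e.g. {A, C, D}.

53 -> miss, frames [53]
73 -> miss, frames [53, 73]
70 -> miss, frames [53, 73, 70]
78 -> miss, frames [53, 73, 70, 78]
70 -> hit
78 -> hit
70 -> hit
78 -> hit
11 -> miss, frames [53, 73, 70, 78, 11]
16 -> miss, evict 53, frames [73, 70, 78, 11, 16]
11 -> hit
16 -> hit
11 -> hit
38 -> miss, evict 73, frames [70, 78, 11, 16, 38]
53 -> miss, evict 38, frames [70, 78, 11, 16, 53]
38 -> miss, evict 53, frames [70, 78, 11, 16, 38]
16 -> hit
78 -> hit

{11, 16, 38, 70, 78}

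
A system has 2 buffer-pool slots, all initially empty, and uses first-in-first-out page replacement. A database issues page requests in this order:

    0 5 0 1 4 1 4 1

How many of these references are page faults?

0 → miss, frames [0]
5 → miss, frames [0, 5]
0 → hit
1 → miss, evict 0, frames [5, 1]
4 → miss, evict 5, frames [1, 4]
1 → hit
4 → hit
1 → hit
Page faults: 4.

4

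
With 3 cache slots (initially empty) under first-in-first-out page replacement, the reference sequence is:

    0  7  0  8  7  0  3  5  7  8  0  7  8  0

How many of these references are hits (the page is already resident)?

0: miss, frames {0}
7: miss, frames {0,7}
0: hit
8: miss, frames {0,7,8}
7: hit
0: hit
3: miss, evict 0, frames {7,8,3}
5: miss, evict 7, frames {8,3,5}
7: miss, evict 8, frames {3,5,7}
8: miss, evict 3, frames {5,7,8}
0: miss, evict 5, frames {7,8,0}
7: hit
8: hit
0: hit
Hits: 6.

6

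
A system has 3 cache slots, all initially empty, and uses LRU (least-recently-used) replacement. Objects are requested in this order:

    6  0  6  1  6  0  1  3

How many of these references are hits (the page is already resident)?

4

6 → miss, frames (6)
0 → miss, frames (6 0)
6 → hit
1 → miss, frames (0 6 1)
6 → hit
0 → hit
1 → hit
3 → miss, evict 6, frames (0 1 3)
Hits: 4.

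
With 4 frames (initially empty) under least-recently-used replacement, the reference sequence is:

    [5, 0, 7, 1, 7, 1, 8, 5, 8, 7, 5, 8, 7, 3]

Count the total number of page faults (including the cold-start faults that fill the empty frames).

5 -> miss, frames [5]
0 -> miss, frames [5, 0]
7 -> miss, frames [5, 0, 7]
1 -> miss, frames [5, 0, 7, 1]
7 -> hit
1 -> hit
8 -> miss, evict 5, frames [0, 7, 1, 8]
5 -> miss, evict 0, frames [7, 1, 8, 5]
8 -> hit
7 -> hit
5 -> hit
8 -> hit
7 -> hit
3 -> miss, evict 1, frames [5, 8, 7, 3]
Page faults: 7.

7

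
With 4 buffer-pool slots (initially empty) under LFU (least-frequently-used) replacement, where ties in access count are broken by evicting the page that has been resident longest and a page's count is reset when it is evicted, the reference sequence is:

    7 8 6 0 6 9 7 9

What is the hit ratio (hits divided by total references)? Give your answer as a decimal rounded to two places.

0.25

7: fault, frames (7)
8: fault, frames (7 8)
6: fault, frames (7 8 6)
0: fault, frames (7 8 6 0)
6: hit
9: fault, evict 7, frames (8 6 0 9)
7: fault, evict 8, frames (6 0 9 7)
9: hit
Hits: 2 of 8 references → 2/8 = 0.2500.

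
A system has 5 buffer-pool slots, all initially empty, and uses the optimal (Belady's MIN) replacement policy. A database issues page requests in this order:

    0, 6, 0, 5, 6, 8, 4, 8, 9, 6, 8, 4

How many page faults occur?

0: fault, frames [0]
6: fault, frames [0, 6]
0: hit
5: fault, frames [0, 6, 5]
6: hit
8: fault, frames [0, 6, 5, 8]
4: fault, frames [0, 6, 5, 8, 4]
8: hit
9: fault, evict 5, frames [0, 6, 8, 4, 9]
6: hit
8: hit
4: hit
Page faults: 6.

6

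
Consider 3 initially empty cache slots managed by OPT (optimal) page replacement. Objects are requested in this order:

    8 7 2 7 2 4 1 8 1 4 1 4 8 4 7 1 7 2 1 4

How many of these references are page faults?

8: fault, frames (8)
7: fault, frames (8 7)
2: fault, frames (8 7 2)
7: hit
2: hit
4: fault, evict 2, frames (8 7 4)
1: fault, evict 7, frames (8 4 1)
8: hit
1: hit
4: hit
1: hit
4: hit
8: hit
4: hit
7: fault, evict 8, frames (4 1 7)
1: hit
7: hit
2: fault, evict 7, frames (4 1 2)
1: hit
4: hit
Page faults: 7.

7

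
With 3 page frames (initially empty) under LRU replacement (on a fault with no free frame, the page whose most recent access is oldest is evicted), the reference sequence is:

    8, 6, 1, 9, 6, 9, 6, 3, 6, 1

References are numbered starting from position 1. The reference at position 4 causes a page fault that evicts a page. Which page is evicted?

8

pos 1: 8 → fault, frames [8]
pos 2: 6 → fault, frames [8, 6]
pos 3: 1 → fault, frames [8, 6, 1]
pos 4: 9 → fault, evict 8, frames [6, 1, 9]
At position 4, page 8 is evicted.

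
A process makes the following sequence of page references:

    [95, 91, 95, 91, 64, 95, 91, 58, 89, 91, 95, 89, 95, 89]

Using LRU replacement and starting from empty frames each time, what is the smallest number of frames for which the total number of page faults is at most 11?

f=1: 14 faults
f=2: 10 faults
f=3: 6 faults
f=4: 5 faults
f=5: 5 faults
Smallest f with faults ≤ 11 is 2.

2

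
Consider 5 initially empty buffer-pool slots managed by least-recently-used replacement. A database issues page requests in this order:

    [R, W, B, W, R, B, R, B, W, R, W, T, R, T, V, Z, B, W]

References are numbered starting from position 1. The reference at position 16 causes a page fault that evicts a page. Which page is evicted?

pos 1: R -> miss, frames [R]
pos 2: W -> miss, frames [R, W]
pos 3: B -> miss, frames [R, W, B]
pos 4: W -> hit
pos 5: R -> hit
pos 6: B -> hit
pos 7: R -> hit
pos 8: B -> hit
pos 9: W -> hit
pos 10: R -> hit
pos 11: W -> hit
pos 12: T -> miss, frames [B, R, W, T]
pos 13: R -> hit
pos 14: T -> hit
pos 15: V -> miss, frames [B, W, R, T, V]
pos 16: Z -> miss, evict B, frames [W, R, T, V, Z]
At position 16, page B is evicted.

B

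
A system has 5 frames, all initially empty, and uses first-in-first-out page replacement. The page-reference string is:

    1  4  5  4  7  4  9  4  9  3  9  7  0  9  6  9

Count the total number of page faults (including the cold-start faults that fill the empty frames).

1 → miss, frames {1}
4 → miss, frames {1,4}
5 → miss, frames {1,4,5}
4 → hit
7 → miss, frames {1,4,5,7}
4 → hit
9 → miss, frames {1,4,5,7,9}
4 → hit
9 → hit
3 → miss, evict 1, frames {4,5,7,9,3}
9 → hit
7 → hit
0 → miss, evict 4, frames {5,7,9,3,0}
9 → hit
6 → miss, evict 5, frames {7,9,3,0,6}
9 → hit
Page faults: 8.

8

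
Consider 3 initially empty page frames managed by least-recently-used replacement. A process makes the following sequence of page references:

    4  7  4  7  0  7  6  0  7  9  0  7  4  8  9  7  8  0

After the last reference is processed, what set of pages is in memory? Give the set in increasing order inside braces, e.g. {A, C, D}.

4: miss, frames [4]
7: miss, frames [4, 7]
4: hit
7: hit
0: miss, frames [4, 7, 0]
7: hit
6: miss, evict 4, frames [0, 7, 6]
0: hit
7: hit
9: miss, evict 6, frames [0, 7, 9]
0: hit
7: hit
4: miss, evict 9, frames [0, 7, 4]
8: miss, evict 0, frames [7, 4, 8]
9: miss, evict 7, frames [4, 8, 9]
7: miss, evict 4, frames [8, 9, 7]
8: hit
0: miss, evict 9, frames [7, 8, 0]

{0, 7, 8}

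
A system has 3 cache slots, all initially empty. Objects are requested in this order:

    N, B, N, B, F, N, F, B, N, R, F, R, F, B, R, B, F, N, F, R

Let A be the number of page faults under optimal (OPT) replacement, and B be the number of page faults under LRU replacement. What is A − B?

Under OPT: F F . . F . . . . F . . . . . . . F . . → 5 faults.
Under LRU: F F . . F . . . . F F . . F . . . F . F → 8 faults.
A − B = 5 − 8 = -3.

-3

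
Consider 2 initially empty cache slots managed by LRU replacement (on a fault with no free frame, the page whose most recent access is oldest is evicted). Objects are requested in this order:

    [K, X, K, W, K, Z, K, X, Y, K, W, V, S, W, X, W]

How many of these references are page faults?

12

K: miss, frames (K)
X: miss, frames (K X)
K: hit
W: miss, evict X, frames (K W)
K: hit
Z: miss, evict W, frames (K Z)
K: hit
X: miss, evict Z, frames (K X)
Y: miss, evict K, frames (X Y)
K: miss, evict X, frames (Y K)
W: miss, evict Y, frames (K W)
V: miss, evict K, frames (W V)
S: miss, evict W, frames (V S)
W: miss, evict V, frames (S W)
X: miss, evict S, frames (W X)
W: hit
Page faults: 12.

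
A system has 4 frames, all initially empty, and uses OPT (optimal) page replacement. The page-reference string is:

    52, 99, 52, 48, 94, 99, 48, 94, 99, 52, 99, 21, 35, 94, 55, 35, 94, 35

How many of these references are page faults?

7

52 -> miss, frames [52]
99 -> miss, frames [52, 99]
52 -> hit
48 -> miss, frames [52, 99, 48]
94 -> miss, frames [52, 99, 48, 94]
99 -> hit
48 -> hit
94 -> hit
99 -> hit
52 -> hit
99 -> hit
21 -> miss, evict 48, frames [52, 99, 94, 21]
35 -> miss, evict 21, frames [52, 99, 94, 35]
94 -> hit
55 -> miss, evict 99, frames [52, 94, 35, 55]
35 -> hit
94 -> hit
35 -> hit
Page faults: 7.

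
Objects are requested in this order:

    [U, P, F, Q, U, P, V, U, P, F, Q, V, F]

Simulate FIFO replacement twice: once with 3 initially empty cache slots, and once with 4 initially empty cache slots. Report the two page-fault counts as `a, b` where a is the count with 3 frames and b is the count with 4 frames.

9, 10

3 frames: F F F F F F F . . F F . . → 9 faults.
4 frames: F F F F . . F F F F F F . → 10 faults.
10 > 9: adding a frame increased faults — Belady's anomaly.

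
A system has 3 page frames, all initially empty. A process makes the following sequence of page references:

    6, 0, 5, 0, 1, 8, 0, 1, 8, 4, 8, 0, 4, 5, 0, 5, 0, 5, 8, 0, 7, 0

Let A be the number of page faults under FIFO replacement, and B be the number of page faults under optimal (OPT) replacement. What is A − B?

Under FIFO: F F F . F F F . . F . . . F . . . . F F F . → 11 faults.
Under OPT: F F F . F F . . . F . . . F . . . . . . F . → 8 faults.
A − B = 11 − 8 = 3.

3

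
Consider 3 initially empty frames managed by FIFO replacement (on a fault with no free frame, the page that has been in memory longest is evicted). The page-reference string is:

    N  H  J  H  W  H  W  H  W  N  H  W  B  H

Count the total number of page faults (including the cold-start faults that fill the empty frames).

N -> fault, frames {N}
H -> fault, frames {N,H}
J -> fault, frames {N,H,J}
H -> hit
W -> fault, evict N, frames {H,J,W}
H -> hit
W -> hit
H -> hit
W -> hit
N -> fault, evict H, frames {J,W,N}
H -> fault, evict J, frames {W,N,H}
W -> hit
B -> fault, evict W, frames {N,H,B}
H -> hit
Page faults: 7.

7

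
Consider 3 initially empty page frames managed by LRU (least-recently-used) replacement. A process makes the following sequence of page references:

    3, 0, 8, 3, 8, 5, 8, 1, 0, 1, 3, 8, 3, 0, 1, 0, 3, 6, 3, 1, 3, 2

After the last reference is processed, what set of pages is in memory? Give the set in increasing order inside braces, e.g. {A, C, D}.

3 -> fault, frames {3}
0 -> fault, frames {3,0}
8 -> fault, frames {3,0,8}
3 -> hit
8 -> hit
5 -> fault, evict 0, frames {3,8,5}
8 -> hit
1 -> fault, evict 3, frames {5,8,1}
0 -> fault, evict 5, frames {8,1,0}
1 -> hit
3 -> fault, evict 8, frames {0,1,3}
8 -> fault, evict 0, frames {1,3,8}
3 -> hit
0 -> fault, evict 1, frames {8,3,0}
1 -> fault, evict 8, frames {3,0,1}
0 -> hit
3 -> hit
6 -> fault, evict 1, frames {0,3,6}
3 -> hit
1 -> fault, evict 0, frames {6,3,1}
3 -> hit
2 -> fault, evict 6, frames {1,3,2}

{1, 2, 3}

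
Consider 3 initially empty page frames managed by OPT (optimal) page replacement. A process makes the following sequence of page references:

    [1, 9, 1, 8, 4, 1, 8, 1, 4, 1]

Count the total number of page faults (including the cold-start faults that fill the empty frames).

1 → miss, frames (1)
9 → miss, frames (1 9)
1 → hit
8 → miss, frames (1 9 8)
4 → miss, evict 9, frames (1 8 4)
1 → hit
8 → hit
1 → hit
4 → hit
1 → hit
Page faults: 4.

4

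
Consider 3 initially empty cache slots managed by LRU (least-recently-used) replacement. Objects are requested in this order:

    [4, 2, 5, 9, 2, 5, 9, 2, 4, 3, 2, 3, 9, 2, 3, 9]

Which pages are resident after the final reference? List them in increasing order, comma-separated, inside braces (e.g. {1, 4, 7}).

{2, 3, 9}

4: fault, frames (4)
2: fault, frames (4 2)
5: fault, frames (4 2 5)
9: fault, evict 4, frames (2 5 9)
2: hit
5: hit
9: hit
2: hit
4: fault, evict 5, frames (9 2 4)
3: fault, evict 9, frames (2 4 3)
2: hit
3: hit
9: fault, evict 4, frames (2 3 9)
2: hit
3: hit
9: hit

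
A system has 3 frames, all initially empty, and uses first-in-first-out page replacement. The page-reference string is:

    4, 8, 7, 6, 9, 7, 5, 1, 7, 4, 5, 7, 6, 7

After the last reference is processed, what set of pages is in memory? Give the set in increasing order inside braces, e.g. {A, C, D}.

{5, 6, 7}

4 → miss, frames (4)
8 → miss, frames (4 8)
7 → miss, frames (4 8 7)
6 → miss, evict 4, frames (8 7 6)
9 → miss, evict 8, frames (7 6 9)
7 → hit
5 → miss, evict 7, frames (6 9 5)
1 → miss, evict 6, frames (9 5 1)
7 → miss, evict 9, frames (5 1 7)
4 → miss, evict 5, frames (1 7 4)
5 → miss, evict 1, frames (7 4 5)
7 → hit
6 → miss, evict 7, frames (4 5 6)
7 → miss, evict 4, frames (5 6 7)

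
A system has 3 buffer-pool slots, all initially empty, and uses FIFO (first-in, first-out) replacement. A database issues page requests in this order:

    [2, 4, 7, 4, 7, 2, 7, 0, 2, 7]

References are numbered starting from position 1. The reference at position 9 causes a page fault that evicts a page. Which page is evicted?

4

pos 1: 2 -> miss, frames {2}
pos 2: 4 -> miss, frames {2,4}
pos 3: 7 -> miss, frames {2,4,7}
pos 4: 4 -> hit
pos 5: 7 -> hit
pos 6: 2 -> hit
pos 7: 7 -> hit
pos 8: 0 -> miss, evict 2, frames {4,7,0}
pos 9: 2 -> miss, evict 4, frames {7,0,2}
At position 9, page 4 is evicted.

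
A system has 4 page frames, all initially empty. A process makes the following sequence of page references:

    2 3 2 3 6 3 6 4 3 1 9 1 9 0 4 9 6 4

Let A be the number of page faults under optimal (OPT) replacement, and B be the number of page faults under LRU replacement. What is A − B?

-2

Under OPT: F F . . F . . F . F F . . F . . . . → 7 faults.
Under LRU: F F . . F . . F . F F . . F F . F . → 9 faults.
A − B = 7 − 9 = -2.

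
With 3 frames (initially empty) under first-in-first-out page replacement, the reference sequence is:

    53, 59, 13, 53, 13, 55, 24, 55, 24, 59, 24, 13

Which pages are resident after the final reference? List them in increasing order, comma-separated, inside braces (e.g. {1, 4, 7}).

{13, 24, 59}

53 -> miss, frames {53}
59 -> miss, frames {53,59}
13 -> miss, frames {53,59,13}
53 -> hit
13 -> hit
55 -> miss, evict 53, frames {59,13,55}
24 -> miss, evict 59, frames {13,55,24}
55 -> hit
24 -> hit
59 -> miss, evict 13, frames {55,24,59}
24 -> hit
13 -> miss, evict 55, frames {24,59,13}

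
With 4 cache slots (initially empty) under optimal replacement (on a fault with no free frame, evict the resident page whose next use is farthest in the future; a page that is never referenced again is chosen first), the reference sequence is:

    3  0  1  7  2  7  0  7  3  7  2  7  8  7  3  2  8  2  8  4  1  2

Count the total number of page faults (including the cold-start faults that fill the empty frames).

3 → fault, frames (3)
0 → fault, frames (3 0)
1 → fault, frames (3 0 1)
7 → fault, frames (3 0 1 7)
2 → fault, evict 1, frames (3 0 7 2)
7 → hit
0 → hit
7 → hit
3 → hit
7 → hit
2 → hit
7 → hit
8 → fault, evict 0, frames (3 7 2 8)
7 → hit
3 → hit
2 → hit
8 → hit
2 → hit
8 → hit
4 → fault, evict 8, frames (3 7 2 4)
1 → fault, evict 4, frames (3 7 2 1)
2 → hit
Page faults: 8.

8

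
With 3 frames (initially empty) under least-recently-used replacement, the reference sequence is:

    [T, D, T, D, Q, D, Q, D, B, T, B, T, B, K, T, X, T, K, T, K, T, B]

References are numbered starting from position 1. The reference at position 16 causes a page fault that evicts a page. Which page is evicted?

B

pos 1: T -> fault, frames {T}
pos 2: D -> fault, frames {T,D}
pos 3: T -> hit
pos 4: D -> hit
pos 5: Q -> fault, frames {T,D,Q}
pos 6: D -> hit
pos 7: Q -> hit
pos 8: D -> hit
pos 9: B -> fault, evict T, frames {Q,D,B}
pos 10: T -> fault, evict Q, frames {D,B,T}
pos 11: B -> hit
pos 12: T -> hit
pos 13: B -> hit
pos 14: K -> fault, evict D, frames {T,B,K}
pos 15: T -> hit
pos 16: X -> fault, evict B, frames {K,T,X}
At position 16, page B is evicted.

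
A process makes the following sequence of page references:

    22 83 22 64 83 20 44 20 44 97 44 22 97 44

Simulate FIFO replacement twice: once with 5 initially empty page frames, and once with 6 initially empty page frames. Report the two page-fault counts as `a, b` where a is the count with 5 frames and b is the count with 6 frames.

5 frames: F F . F . F F . . F . F . . → 7 faults.
6 frames: F F . F . F F . . F . . . . → 6 faults.
6 < 7: adding a frame reduced faults, as is typical.

7, 6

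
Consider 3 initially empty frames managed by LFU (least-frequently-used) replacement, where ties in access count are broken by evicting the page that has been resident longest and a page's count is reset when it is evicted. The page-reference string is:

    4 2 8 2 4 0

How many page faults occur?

4

4: miss, frames [4]
2: miss, frames [4, 2]
8: miss, frames [4, 2, 8]
2: hit
4: hit
0: miss, evict 8, frames [4, 2, 0]
Page faults: 4.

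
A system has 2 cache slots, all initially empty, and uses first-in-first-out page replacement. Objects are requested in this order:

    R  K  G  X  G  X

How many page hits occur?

R: miss, frames (R)
K: miss, frames (R K)
G: miss, evict R, frames (K G)
X: miss, evict K, frames (G X)
G: hit
X: hit
Hits: 2.

2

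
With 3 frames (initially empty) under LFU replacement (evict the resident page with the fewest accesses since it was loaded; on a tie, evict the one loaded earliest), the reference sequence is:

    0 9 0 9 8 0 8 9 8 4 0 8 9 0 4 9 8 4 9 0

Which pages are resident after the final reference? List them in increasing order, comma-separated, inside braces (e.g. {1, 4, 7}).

0 → miss, frames [0]
9 → miss, frames [0, 9]
0 → hit
9 → hit
8 → miss, frames [0, 9, 8]
0 → hit
8 → hit
9 → hit
8 → hit
4 → miss, evict 0, frames [9, 8, 4]
0 → miss, evict 4, frames [9, 8, 0]
8 → hit
9 → hit
0 → hit
4 → miss, evict 0, frames [9, 8, 4]
9 → hit
8 → hit
4 → hit
9 → hit
0 → miss, evict 4, frames [9, 8, 0]

{0, 8, 9}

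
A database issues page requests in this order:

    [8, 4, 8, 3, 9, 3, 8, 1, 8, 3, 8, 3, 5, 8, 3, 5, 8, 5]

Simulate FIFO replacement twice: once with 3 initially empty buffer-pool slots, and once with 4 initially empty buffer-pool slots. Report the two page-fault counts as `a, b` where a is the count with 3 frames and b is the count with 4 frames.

9, 8

3 frames: F F . F F . F F . F . . F F . . . . → 9 faults.
4 frames: F F . F F . . F F . . . F . F . . . → 8 faults.
8 < 9: adding a frame reduced faults, as is typical.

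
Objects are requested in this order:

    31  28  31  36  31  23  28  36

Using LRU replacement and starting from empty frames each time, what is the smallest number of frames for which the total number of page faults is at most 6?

f=1: 8 faults
f=2: 6 faults
f=3: 6 faults
f=4: 4 faults
Smallest f with faults ≤ 6 is 2.

2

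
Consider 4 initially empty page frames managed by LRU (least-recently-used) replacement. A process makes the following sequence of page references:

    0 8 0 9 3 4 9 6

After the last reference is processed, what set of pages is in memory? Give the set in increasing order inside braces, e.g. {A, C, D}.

{3, 4, 6, 9}

0: fault, frames (0)
8: fault, frames (0 8)
0: hit
9: fault, frames (8 0 9)
3: fault, frames (8 0 9 3)
4: fault, evict 8, frames (0 9 3 4)
9: hit
6: fault, evict 0, frames (3 4 9 6)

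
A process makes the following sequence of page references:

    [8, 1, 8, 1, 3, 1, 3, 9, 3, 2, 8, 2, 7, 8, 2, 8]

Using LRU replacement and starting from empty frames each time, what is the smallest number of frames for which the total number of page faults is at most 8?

f=1: 16 faults
f=2: 9 faults
f=3: 7 faults
f=4: 7 faults
f=5: 6 faults
f=6: 6 faults
Smallest f with faults ≤ 8 is 3.

3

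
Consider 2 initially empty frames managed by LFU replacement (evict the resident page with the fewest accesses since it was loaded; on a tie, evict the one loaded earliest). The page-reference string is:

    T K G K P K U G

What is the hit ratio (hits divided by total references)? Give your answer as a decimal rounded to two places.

T: fault, frames {T}
K: fault, frames {T,K}
G: fault, evict T, frames {K,G}
K: hit
P: fault, evict G, frames {K,P}
K: hit
U: fault, evict P, frames {K,U}
G: fault, evict U, frames {K,G}
Hits: 2 of 8 references → 2/8 = 0.2500.

0.25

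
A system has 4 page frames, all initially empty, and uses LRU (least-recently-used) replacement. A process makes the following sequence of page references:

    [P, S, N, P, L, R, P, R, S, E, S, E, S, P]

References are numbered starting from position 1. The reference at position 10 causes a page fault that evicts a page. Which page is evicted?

L

pos 1: P → miss, frames [P]
pos 2: S → miss, frames [P, S]
pos 3: N → miss, frames [P, S, N]
pos 4: P → hit
pos 5: L → miss, frames [S, N, P, L]
pos 6: R → miss, evict S, frames [N, P, L, R]
pos 7: P → hit
pos 8: R → hit
pos 9: S → miss, evict N, frames [L, P, R, S]
pos 10: E → miss, evict L, frames [P, R, S, E]
At position 10, page L is evicted.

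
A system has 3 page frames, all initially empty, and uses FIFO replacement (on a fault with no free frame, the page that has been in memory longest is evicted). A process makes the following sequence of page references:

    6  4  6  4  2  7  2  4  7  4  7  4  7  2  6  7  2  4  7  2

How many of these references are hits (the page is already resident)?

6 → fault, frames [6]
4 → fault, frames [6, 4]
6 → hit
4 → hit
2 → fault, frames [6, 4, 2]
7 → fault, evict 6, frames [4, 2, 7]
2 → hit
4 → hit
7 → hit
4 → hit
7 → hit
4 → hit
7 → hit
2 → hit
6 → fault, evict 4, frames [2, 7, 6]
7 → hit
2 → hit
4 → fault, evict 2, frames [7, 6, 4]
7 → hit
2 → fault, evict 7, frames [6, 4, 2]
Hits: 13.

13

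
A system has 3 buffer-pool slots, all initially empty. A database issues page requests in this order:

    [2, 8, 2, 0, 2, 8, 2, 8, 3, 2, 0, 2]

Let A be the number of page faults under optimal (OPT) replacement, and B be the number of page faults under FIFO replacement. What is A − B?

-1

Under OPT: F F . F . . . . F . . . → 4 faults.
Under FIFO: F F . F . . . . F F . . → 5 faults.
A − B = 4 − 5 = -1.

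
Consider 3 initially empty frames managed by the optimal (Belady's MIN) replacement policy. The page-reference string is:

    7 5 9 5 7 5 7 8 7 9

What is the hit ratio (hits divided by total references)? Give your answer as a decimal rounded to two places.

7: miss, frames [7]
5: miss, frames [7, 5]
9: miss, frames [7, 5, 9]
5: hit
7: hit
5: hit
7: hit
8: miss, evict 5, frames [7, 9, 8]
7: hit
9: hit
Hits: 6 of 10 references → 6/10 = 0.6000.

0.60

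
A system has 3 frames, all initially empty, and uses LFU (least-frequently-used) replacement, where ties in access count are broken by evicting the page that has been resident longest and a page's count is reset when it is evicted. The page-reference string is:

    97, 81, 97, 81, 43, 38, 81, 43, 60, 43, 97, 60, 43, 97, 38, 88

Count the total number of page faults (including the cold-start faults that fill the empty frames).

97: fault, frames (97)
81: fault, frames (97 81)
97: hit
81: hit
43: fault, frames (97 81 43)
38: fault, evict 43, frames (97 81 38)
81: hit
43: fault, evict 38, frames (97 81 43)
60: fault, evict 43, frames (97 81 60)
43: fault, evict 60, frames (97 81 43)
97: hit
60: fault, evict 43, frames (97 81 60)
43: fault, evict 60, frames (97 81 43)
97: hit
38: fault, evict 43, frames (97 81 38)
88: fault, evict 38, frames (97 81 88)
Page faults: 11.

11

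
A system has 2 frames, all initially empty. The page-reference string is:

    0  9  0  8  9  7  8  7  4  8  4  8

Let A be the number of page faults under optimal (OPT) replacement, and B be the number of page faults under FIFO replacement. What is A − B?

-1

Under OPT: F F . F . F . . F . . . → 5 faults.
Under FIFO: F F . F . F . . F F . . → 6 faults.
A − B = 5 − 6 = -1.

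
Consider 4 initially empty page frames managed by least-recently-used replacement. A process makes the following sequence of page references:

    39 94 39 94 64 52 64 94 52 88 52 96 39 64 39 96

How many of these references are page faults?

39 -> fault, frames [39]
94 -> fault, frames [39, 94]
39 -> hit
94 -> hit
64 -> fault, frames [39, 94, 64]
52 -> fault, frames [39, 94, 64, 52]
64 -> hit
94 -> hit
52 -> hit
88 -> fault, evict 39, frames [64, 94, 52, 88]
52 -> hit
96 -> fault, evict 64, frames [94, 88, 52, 96]
39 -> fault, evict 94, frames [88, 52, 96, 39]
64 -> fault, evict 88, frames [52, 96, 39, 64]
39 -> hit
96 -> hit
Page faults: 8.

8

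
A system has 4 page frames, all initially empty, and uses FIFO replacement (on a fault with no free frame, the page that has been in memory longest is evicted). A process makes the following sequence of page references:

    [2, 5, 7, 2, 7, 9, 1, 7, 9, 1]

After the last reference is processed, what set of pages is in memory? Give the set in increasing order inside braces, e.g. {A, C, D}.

2 -> fault, frames (2)
5 -> fault, frames (2 5)
7 -> fault, frames (2 5 7)
2 -> hit
7 -> hit
9 -> fault, frames (2 5 7 9)
1 -> fault, evict 2, frames (5 7 9 1)
7 -> hit
9 -> hit
1 -> hit

{1, 5, 7, 9}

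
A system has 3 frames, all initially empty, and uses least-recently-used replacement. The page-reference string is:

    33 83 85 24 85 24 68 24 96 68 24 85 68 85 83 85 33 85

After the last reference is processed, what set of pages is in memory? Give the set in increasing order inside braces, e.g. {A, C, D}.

{33, 83, 85}

33: fault, frames {33}
83: fault, frames {33,83}
85: fault, frames {33,83,85}
24: fault, evict 33, frames {83,85,24}
85: hit
24: hit
68: fault, evict 83, frames {85,24,68}
24: hit
96: fault, evict 85, frames {68,24,96}
68: hit
24: hit
85: fault, evict 96, frames {68,24,85}
68: hit
85: hit
83: fault, evict 24, frames {68,85,83}
85: hit
33: fault, evict 68, frames {83,85,33}
85: hit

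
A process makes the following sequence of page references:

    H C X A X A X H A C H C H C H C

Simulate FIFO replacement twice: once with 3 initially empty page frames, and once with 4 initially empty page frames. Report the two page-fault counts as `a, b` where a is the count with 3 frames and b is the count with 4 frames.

3 frames: F F F F . . . F . F . . . . . . → 6 faults.
4 frames: F F F F . . . . . . . . . . . . → 4 faults.
4 < 6: adding a frame reduced faults, as is typical.

6, 4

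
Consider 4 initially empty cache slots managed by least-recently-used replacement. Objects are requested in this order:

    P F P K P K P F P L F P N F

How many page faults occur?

P: fault, frames (P)
F: fault, frames (P F)
P: hit
K: fault, frames (F P K)
P: hit
K: hit
P: hit
F: hit
P: hit
L: fault, frames (K F P L)
F: hit
P: hit
N: fault, evict K, frames (L F P N)
F: hit
Page faults: 5.

5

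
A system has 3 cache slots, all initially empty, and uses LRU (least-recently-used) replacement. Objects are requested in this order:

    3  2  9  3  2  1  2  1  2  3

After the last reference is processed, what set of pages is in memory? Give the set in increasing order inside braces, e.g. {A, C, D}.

3 -> fault, frames {3}
2 -> fault, frames {3,2}
9 -> fault, frames {3,2,9}
3 -> hit
2 -> hit
1 -> fault, evict 9, frames {3,2,1}
2 -> hit
1 -> hit
2 -> hit
3 -> hit

{1, 2, 3}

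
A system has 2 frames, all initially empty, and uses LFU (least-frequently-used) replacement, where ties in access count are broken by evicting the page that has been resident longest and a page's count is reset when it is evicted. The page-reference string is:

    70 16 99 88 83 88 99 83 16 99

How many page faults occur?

70 → fault, frames {70}
16 → fault, frames {70,16}
99 → fault, evict 70, frames {16,99}
88 → fault, evict 16, frames {99,88}
83 → fault, evict 99, frames {88,83}
88 → hit
99 → fault, evict 83, frames {88,99}
83 → fault, evict 99, frames {88,83}
16 → fault, evict 83, frames {88,16}
99 → fault, evict 16, frames {88,99}
Page faults: 9.

9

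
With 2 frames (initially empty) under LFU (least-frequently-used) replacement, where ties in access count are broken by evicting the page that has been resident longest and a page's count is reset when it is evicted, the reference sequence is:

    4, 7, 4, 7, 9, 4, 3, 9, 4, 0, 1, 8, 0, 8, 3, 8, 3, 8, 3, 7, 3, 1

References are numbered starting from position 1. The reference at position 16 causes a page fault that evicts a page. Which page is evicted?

pos 1: 4 -> fault, frames [4]
pos 2: 7 -> fault, frames [4, 7]
pos 3: 4 -> hit
pos 4: 7 -> hit
pos 5: 9 -> fault, evict 4, frames [7, 9]
pos 6: 4 -> fault, evict 9, frames [7, 4]
pos 7: 3 -> fault, evict 4, frames [7, 3]
pos 8: 9 -> fault, evict 3, frames [7, 9]
pos 9: 4 -> fault, evict 9, frames [7, 4]
pos 10: 0 -> fault, evict 4, frames [7, 0]
pos 11: 1 -> fault, evict 0, frames [7, 1]
pos 12: 8 -> fault, evict 1, frames [7, 8]
pos 13: 0 -> fault, evict 8, frames [7, 0]
pos 14: 8 -> fault, evict 0, frames [7, 8]
pos 15: 3 -> fault, evict 8, frames [7, 3]
pos 16: 8 -> fault, evict 3, frames [7, 8]
At position 16, page 3 is evicted.

3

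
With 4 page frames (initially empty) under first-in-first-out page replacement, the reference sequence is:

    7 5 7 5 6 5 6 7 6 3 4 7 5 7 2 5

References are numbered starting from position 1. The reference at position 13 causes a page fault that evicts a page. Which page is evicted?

6

pos 1: 7: fault, frames (7)
pos 2: 5: fault, frames (7 5)
pos 3: 7: hit
pos 4: 5: hit
pos 5: 6: fault, frames (7 5 6)
pos 6: 5: hit
pos 7: 6: hit
pos 8: 7: hit
pos 9: 6: hit
pos 10: 3: fault, frames (7 5 6 3)
pos 11: 4: fault, evict 7, frames (5 6 3 4)
pos 12: 7: fault, evict 5, frames (6 3 4 7)
pos 13: 5: fault, evict 6, frames (3 4 7 5)
At position 13, page 6 is evicted.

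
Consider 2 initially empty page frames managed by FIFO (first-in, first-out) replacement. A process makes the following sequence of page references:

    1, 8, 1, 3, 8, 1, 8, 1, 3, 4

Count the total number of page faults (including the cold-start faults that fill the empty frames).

1 -> fault, frames [1]
8 -> fault, frames [1, 8]
1 -> hit
3 -> fault, evict 1, frames [8, 3]
8 -> hit
1 -> fault, evict 8, frames [3, 1]
8 -> fault, evict 3, frames [1, 8]
1 -> hit
3 -> fault, evict 1, frames [8, 3]
4 -> fault, evict 8, frames [3, 4]
Page faults: 7.

7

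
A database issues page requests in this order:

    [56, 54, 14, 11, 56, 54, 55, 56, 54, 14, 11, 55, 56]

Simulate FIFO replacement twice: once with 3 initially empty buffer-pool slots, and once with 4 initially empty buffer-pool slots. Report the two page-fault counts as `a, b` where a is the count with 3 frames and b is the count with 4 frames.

10, 11

3 frames: F F F F F F F . . F F . F → 10 faults.
4 frames: F F F F . . F F F F F F F → 11 faults.
11 > 10: adding a frame increased faults — Belady's anomaly.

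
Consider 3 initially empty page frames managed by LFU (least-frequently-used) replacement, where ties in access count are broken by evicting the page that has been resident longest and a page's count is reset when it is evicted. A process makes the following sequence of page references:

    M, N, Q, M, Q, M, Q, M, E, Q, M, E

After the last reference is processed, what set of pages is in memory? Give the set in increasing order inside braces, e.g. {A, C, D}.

{E, M, Q}

M -> miss, frames (M)
N -> miss, frames (M N)
Q -> miss, frames (M N Q)
M -> hit
Q -> hit
M -> hit
Q -> hit
M -> hit
E -> miss, evict N, frames (M Q E)
Q -> hit
M -> hit
E -> hit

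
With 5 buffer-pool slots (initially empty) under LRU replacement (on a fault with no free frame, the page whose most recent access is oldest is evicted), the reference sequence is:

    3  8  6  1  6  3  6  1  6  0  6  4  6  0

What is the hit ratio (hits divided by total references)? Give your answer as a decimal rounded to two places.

0.57

3: miss, frames {3}
8: miss, frames {3,8}
6: miss, frames {3,8,6}
1: miss, frames {3,8,6,1}
6: hit
3: hit
6: hit
1: hit
6: hit
0: miss, frames {8,3,1,6,0}
6: hit
4: miss, evict 8, frames {3,1,0,6,4}
6: hit
0: hit
Hits: 8 of 14 references → 8/14 = 0.5714.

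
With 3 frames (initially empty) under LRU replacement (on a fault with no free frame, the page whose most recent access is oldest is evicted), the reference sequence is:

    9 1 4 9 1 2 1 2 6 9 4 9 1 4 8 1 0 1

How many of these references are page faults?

10

9: miss, frames (9)
1: miss, frames (9 1)
4: miss, frames (9 1 4)
9: hit
1: hit
2: miss, evict 4, frames (9 1 2)
1: hit
2: hit
6: miss, evict 9, frames (1 2 6)
9: miss, evict 1, frames (2 6 9)
4: miss, evict 2, frames (6 9 4)
9: hit
1: miss, evict 6, frames (4 9 1)
4: hit
8: miss, evict 9, frames (1 4 8)
1: hit
0: miss, evict 4, frames (8 1 0)
1: hit
Page faults: 10.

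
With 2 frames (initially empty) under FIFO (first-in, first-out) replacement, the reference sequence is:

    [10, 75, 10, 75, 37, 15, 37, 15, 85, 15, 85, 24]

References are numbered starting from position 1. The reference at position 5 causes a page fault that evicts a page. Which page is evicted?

10

pos 1: 10 -> fault, frames [10]
pos 2: 75 -> fault, frames [10, 75]
pos 3: 10 -> hit
pos 4: 75 -> hit
pos 5: 37 -> fault, evict 10, frames [75, 37]
At position 5, page 10 is evicted.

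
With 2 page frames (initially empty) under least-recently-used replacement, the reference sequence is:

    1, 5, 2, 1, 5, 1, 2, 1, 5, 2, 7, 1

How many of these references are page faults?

1 → miss, frames (1)
5 → miss, frames (1 5)
2 → miss, evict 1, frames (5 2)
1 → miss, evict 5, frames (2 1)
5 → miss, evict 2, frames (1 5)
1 → hit
2 → miss, evict 5, frames (1 2)
1 → hit
5 → miss, evict 2, frames (1 5)
2 → miss, evict 1, frames (5 2)
7 → miss, evict 5, frames (2 7)
1 → miss, evict 2, frames (7 1)
Page faults: 10.

10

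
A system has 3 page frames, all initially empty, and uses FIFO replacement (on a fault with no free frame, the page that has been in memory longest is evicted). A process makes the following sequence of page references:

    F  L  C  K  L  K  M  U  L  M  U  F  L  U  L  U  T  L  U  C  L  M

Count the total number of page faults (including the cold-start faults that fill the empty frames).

F -> fault, frames [F]
L -> fault, frames [F, L]
C -> fault, frames [F, L, C]
K -> fault, evict F, frames [L, C, K]
L -> hit
K -> hit
M -> fault, evict L, frames [C, K, M]
U -> fault, evict C, frames [K, M, U]
L -> fault, evict K, frames [M, U, L]
M -> hit
U -> hit
F -> fault, evict M, frames [U, L, F]
L -> hit
U -> hit
L -> hit
U -> hit
T -> fault, evict U, frames [L, F, T]
L -> hit
U -> fault, evict L, frames [F, T, U]
C -> fault, evict F, frames [T, U, C]
L -> fault, evict T, frames [U, C, L]
M -> fault, evict U, frames [C, L, M]
Page faults: 13.

13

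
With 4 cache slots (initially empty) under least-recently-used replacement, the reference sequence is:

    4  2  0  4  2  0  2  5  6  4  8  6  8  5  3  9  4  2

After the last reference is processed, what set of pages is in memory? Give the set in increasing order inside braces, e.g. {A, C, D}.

{2, 3, 4, 9}

4 -> fault, frames {4}
2 -> fault, frames {4,2}
0 -> fault, frames {4,2,0}
4 -> hit
2 -> hit
0 -> hit
2 -> hit
5 -> fault, frames {4,0,2,5}
6 -> fault, evict 4, frames {0,2,5,6}
4 -> fault, evict 0, frames {2,5,6,4}
8 -> fault, evict 2, frames {5,6,4,8}
6 -> hit
8 -> hit
5 -> hit
3 -> fault, evict 4, frames {6,8,5,3}
9 -> fault, evict 6, frames {8,5,3,9}
4 -> fault, evict 8, frames {5,3,9,4}
2 -> fault, evict 5, frames {3,9,4,2}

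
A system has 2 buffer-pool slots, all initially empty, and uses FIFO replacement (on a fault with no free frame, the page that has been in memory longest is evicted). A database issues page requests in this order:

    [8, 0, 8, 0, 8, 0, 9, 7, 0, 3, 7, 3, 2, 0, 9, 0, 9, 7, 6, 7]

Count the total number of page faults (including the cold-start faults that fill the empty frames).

12

8 -> miss, frames {8}
0 -> miss, frames {8,0}
8 -> hit
0 -> hit
8 -> hit
0 -> hit
9 -> miss, evict 8, frames {0,9}
7 -> miss, evict 0, frames {9,7}
0 -> miss, evict 9, frames {7,0}
3 -> miss, evict 7, frames {0,3}
7 -> miss, evict 0, frames {3,7}
3 -> hit
2 -> miss, evict 3, frames {7,2}
0 -> miss, evict 7, frames {2,0}
9 -> miss, evict 2, frames {0,9}
0 -> hit
9 -> hit
7 -> miss, evict 0, frames {9,7}
6 -> miss, evict 9, frames {7,6}
7 -> hit
Page faults: 12.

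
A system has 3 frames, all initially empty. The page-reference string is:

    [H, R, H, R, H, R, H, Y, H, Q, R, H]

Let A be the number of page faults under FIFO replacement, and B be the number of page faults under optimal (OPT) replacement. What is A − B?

1

Under FIFO: F F . . . . . F . F . F → 5 faults.
Under OPT: F F . . . . . F . F . . → 4 faults.
A − B = 5 − 4 = 1.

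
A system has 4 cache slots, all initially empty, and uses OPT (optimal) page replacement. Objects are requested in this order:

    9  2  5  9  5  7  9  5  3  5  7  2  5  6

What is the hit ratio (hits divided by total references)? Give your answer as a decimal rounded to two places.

0.57

9 -> miss, frames (9)
2 -> miss, frames (9 2)
5 -> miss, frames (9 2 5)
9 -> hit
5 -> hit
7 -> miss, frames (9 2 5 7)
9 -> hit
5 -> hit
3 -> miss, evict 9, frames (2 5 7 3)
5 -> hit
7 -> hit
2 -> hit
5 -> hit
6 -> miss, evict 3, frames (2 5 7 6)
Hits: 8 of 14 references → 8/14 = 0.5714.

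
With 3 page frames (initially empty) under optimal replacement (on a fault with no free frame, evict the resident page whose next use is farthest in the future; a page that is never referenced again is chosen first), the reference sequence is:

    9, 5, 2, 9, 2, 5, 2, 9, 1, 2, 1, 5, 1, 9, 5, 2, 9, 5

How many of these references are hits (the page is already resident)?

9: miss, frames [9]
5: miss, frames [9, 5]
2: miss, frames [9, 5, 2]
9: hit
2: hit
5: hit
2: hit
9: hit
1: miss, evict 9, frames [5, 2, 1]
2: hit
1: hit
5: hit
1: hit
9: miss, evict 1, frames [5, 2, 9]
5: hit
2: hit
9: hit
5: hit
Hits: 13.

13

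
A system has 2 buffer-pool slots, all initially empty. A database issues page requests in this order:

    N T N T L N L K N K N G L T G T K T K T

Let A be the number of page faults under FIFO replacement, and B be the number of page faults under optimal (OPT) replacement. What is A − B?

3

Under FIFO: F F . . F F . F . . . F F F F . F F . . → 11 faults.
Under OPT: F F . . F . . F . . . F F F . . F . . . → 8 faults.
A − B = 11 − 8 = 3.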